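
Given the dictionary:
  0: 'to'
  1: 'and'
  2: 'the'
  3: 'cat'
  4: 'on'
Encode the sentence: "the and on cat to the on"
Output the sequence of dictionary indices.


Look up each word in the dictionary:
  'the' -> 2
  'and' -> 1
  'on' -> 4
  'cat' -> 3
  'to' -> 0
  'the' -> 2
  'on' -> 4

Encoded: [2, 1, 4, 3, 0, 2, 4]


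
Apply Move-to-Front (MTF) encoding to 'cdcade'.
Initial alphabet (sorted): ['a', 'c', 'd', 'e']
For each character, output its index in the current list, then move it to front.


MTF encoding:
'c': index 1 in ['a', 'c', 'd', 'e'] -> ['c', 'a', 'd', 'e']
'd': index 2 in ['c', 'a', 'd', 'e'] -> ['d', 'c', 'a', 'e']
'c': index 1 in ['d', 'c', 'a', 'e'] -> ['c', 'd', 'a', 'e']
'a': index 2 in ['c', 'd', 'a', 'e'] -> ['a', 'c', 'd', 'e']
'd': index 2 in ['a', 'c', 'd', 'e'] -> ['d', 'a', 'c', 'e']
'e': index 3 in ['d', 'a', 'c', 'e'] -> ['e', 'd', 'a', 'c']


Output: [1, 2, 1, 2, 2, 3]


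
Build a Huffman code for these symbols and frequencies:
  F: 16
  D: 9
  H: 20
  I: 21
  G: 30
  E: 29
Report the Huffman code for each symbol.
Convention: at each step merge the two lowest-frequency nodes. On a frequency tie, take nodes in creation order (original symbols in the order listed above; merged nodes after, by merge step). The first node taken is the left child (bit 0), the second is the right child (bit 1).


Huffman tree construction:
Step 1: Merge D(9) + F(16) = 25
Step 2: Merge H(20) + I(21) = 41
Step 3: Merge (D+F)(25) + E(29) = 54
Step 4: Merge G(30) + (H+I)(41) = 71
Step 5: Merge ((D+F)+E)(54) + (G+(H+I))(71) = 125
Read each symbol's code off the tree from the root (left child = 0, right child = 1).

Codes:
  F: 001 (length 3)
  D: 000 (length 3)
  H: 110 (length 3)
  I: 111 (length 3)
  G: 10 (length 2)
  E: 01 (length 2)
Average code length: 316/125 = 2.5280 bits/symbol


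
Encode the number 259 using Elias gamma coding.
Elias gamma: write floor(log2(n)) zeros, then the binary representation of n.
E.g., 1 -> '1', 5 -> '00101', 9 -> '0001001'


num_bits = floor(log2(259)) + 1 = 9
leading_zeros = num_bits - 1 = 8
binary(259) = 100000011

Elias gamma(259) = '00000000' + '100000011' = 00000000100000011 (17 bits)


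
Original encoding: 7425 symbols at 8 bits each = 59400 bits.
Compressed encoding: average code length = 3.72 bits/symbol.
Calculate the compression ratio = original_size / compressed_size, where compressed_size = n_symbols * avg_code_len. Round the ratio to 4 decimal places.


original_size = n_symbols * orig_bits = 7425 * 8 = 59400 bits
compressed_size = n_symbols * avg_code_len = 7425 * 3.72 = 27621.0 bits
ratio = original_size / compressed_size = 59400 / 27621.0 = 2.1505

Compression ratio = 2.1505


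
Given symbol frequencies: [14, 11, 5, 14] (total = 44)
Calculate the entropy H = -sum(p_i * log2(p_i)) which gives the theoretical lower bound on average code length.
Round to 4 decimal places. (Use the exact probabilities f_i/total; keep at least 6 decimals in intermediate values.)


Per-symbol terms -p_i * log2(p_i) with p_i = f_i/44:
  p = 14/44 = 0.318182: log2(p) = -1.652077, -p*log2(p) = 0.525661
  p = 11/44 = 0.250000: log2(p) = -2.000000, -p*log2(p) = 0.500000
  p = 5/44 = 0.113636: log2(p) = -3.137504, -p*log2(p) = 0.356534
  p = 14/44 = 0.318182: log2(p) = -1.652077, -p*log2(p) = 0.525661
H = 0.525661 + 0.500000 + 0.356534 + 0.525661 = 1.907856

H = 1.9079 bits/symbol


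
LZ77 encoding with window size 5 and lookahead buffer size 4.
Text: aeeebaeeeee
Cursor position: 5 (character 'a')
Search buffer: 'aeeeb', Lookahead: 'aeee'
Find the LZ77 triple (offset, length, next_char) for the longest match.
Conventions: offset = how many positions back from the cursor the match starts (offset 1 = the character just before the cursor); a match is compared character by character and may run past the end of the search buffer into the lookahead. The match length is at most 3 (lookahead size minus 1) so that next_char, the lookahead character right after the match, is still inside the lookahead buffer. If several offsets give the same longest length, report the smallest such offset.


Try each offset into the search buffer:
  offset=1 (pos 4, char 'b'): match length 0
  offset=2 (pos 3, char 'e'): match length 0
  offset=3 (pos 2, char 'e'): match length 0
  offset=4 (pos 1, char 'e'): match length 0
  offset=5 (pos 0, char 'a'): match length 3
Longest match has length 3 at offset 5.
next_char = character at position 5 + 3 = 8 -> 'e'

Best match: offset=5, length=3 (matching 'aee' starting at position 0)
LZ77 triple: (5, 3, 'e')


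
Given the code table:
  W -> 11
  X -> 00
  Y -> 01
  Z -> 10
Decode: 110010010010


Decoding:
11 -> W
00 -> X
10 -> Z
01 -> Y
00 -> X
10 -> Z


Result: WXZYXZ


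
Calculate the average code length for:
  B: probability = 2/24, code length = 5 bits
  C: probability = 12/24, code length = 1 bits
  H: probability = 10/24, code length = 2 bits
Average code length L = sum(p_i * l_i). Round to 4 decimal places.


Weighted contributions p_i * l_i:
  B: (2/24) * 5 = 10/24
  C: (12/24) * 1 = 12/24
  H: (10/24) * 2 = 20/24
Sum = (10 + 12 + 20)/24 = 42/24

L = 42/24 = 1.7500 bits/symbol


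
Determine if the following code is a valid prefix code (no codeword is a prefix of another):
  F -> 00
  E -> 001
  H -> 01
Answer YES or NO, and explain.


Checking each pair (does one codeword prefix another?):
  F='00' vs E='001': prefix -- VIOLATION

NO -- this is NOT a valid prefix code. F (00) is a prefix of E (001).


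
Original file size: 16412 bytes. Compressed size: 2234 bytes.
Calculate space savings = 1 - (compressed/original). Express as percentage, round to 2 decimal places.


ratio = compressed/original = 2234/16412 = 0.13612
savings = 1 - ratio = 1 - 0.13612 = 0.86388
as a percentage: 0.86388 * 100 = 86.39%

Space savings = 1 - 2234/16412 = 86.39%


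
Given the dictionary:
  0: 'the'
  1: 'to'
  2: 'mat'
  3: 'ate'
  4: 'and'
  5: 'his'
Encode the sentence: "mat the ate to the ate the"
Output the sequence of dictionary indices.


Look up each word in the dictionary:
  'mat' -> 2
  'the' -> 0
  'ate' -> 3
  'to' -> 1
  'the' -> 0
  'ate' -> 3
  'the' -> 0

Encoded: [2, 0, 3, 1, 0, 3, 0]


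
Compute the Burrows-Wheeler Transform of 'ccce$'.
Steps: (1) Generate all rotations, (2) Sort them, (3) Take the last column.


Rotations (sorted):
  0: $ccce -> last char: e
  1: ccce$ -> last char: $
  2: cce$c -> last char: c
  3: ce$cc -> last char: c
  4: e$ccc -> last char: c


BWT = e$ccc


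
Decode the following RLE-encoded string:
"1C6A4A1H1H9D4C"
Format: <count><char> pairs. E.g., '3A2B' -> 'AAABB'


Expanding each <count><char> pair:
  1C -> 'C'
  6A -> 'AAAAAA'
  4A -> 'AAAA'
  1H -> 'H'
  1H -> 'H'
  9D -> 'DDDDDDDDD'
  4C -> 'CCCC'

Decoded = CAAAAAAAAAAHHDDDDDDDDDCCCC


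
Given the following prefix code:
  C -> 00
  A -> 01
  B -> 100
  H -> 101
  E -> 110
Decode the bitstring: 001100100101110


Decoding step by step:
Bits 00 -> C
Bits 110 -> E
Bits 01 -> A
Bits 00 -> C
Bits 101 -> H
Bits 110 -> E


Decoded message: CEACHE


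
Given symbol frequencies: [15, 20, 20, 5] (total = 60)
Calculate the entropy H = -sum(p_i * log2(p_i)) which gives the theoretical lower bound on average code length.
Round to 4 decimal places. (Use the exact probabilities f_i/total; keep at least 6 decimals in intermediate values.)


Per-symbol terms -p_i * log2(p_i) with p_i = f_i/60:
  p = 15/60 = 0.250000: log2(p) = -2.000000, -p*log2(p) = 0.500000
  p = 20/60 = 0.333333: log2(p) = -1.584963, -p*log2(p) = 0.528321
  p = 20/60 = 0.333333: log2(p) = -1.584963, -p*log2(p) = 0.528321
  p = 5/60 = 0.083333: log2(p) = -3.584963, -p*log2(p) = 0.298747
H = 0.500000 + 0.528321 + 0.528321 + 0.298747 = 1.855389

H = 1.8554 bits/symbol


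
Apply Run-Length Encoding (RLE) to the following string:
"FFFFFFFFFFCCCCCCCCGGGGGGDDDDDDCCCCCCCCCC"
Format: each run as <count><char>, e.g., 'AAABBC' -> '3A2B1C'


Scanning runs left to right:
  i=0: run of 'F' x 10 -> '10F'
  i=10: run of 'C' x 8 -> '8C'
  i=18: run of 'G' x 6 -> '6G'
  i=24: run of 'D' x 6 -> '6D'
  i=30: run of 'C' x 10 -> '10C'

RLE = 10F8C6G6D10C


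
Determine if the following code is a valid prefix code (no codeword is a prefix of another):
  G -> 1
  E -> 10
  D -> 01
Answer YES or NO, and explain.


Checking each pair (does one codeword prefix another?):
  G='1' vs E='10': prefix -- VIOLATION

NO -- this is NOT a valid prefix code. G (1) is a prefix of E (10).


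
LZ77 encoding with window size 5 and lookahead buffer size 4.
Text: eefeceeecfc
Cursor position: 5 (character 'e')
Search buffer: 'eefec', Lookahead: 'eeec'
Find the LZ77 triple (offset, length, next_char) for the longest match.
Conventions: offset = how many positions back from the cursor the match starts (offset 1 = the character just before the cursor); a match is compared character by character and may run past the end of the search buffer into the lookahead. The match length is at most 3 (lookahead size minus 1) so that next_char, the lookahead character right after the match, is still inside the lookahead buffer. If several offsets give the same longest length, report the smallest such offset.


Try each offset into the search buffer:
  offset=1 (pos 4, char 'c'): match length 0
  offset=2 (pos 3, char 'e'): match length 1
  offset=3 (pos 2, char 'f'): match length 0
  offset=4 (pos 1, char 'e'): match length 1
  offset=5 (pos 0, char 'e'): match length 2
Longest match has length 2 at offset 5.
next_char = character at position 5 + 2 = 7 -> 'e'

Best match: offset=5, length=2 (matching 'ee' starting at position 0)
LZ77 triple: (5, 2, 'e')


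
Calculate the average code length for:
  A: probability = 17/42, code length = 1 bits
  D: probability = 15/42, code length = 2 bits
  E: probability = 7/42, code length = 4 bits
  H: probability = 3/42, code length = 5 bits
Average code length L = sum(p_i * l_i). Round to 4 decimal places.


Weighted contributions p_i * l_i:
  A: (17/42) * 1 = 17/42
  D: (15/42) * 2 = 30/42
  E: (7/42) * 4 = 28/42
  H: (3/42) * 5 = 15/42
Sum = (17 + 30 + 28 + 15)/42 = 90/42

L = 90/42 = 2.1429 bits/symbol


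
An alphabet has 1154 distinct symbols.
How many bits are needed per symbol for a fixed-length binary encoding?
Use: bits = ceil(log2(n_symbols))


log2(1154) = 10.1724
Bracket: 2^10 = 1024 < 1154 <= 2^11 = 2048
So ceil(log2(1154)) = 11

bits = ceil(log2(1154)) = ceil(10.1724) = 11 bits


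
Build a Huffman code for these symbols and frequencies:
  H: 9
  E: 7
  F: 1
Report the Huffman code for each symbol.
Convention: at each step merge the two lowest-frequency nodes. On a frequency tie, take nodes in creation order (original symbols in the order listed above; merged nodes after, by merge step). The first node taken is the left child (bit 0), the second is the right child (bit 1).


Huffman tree construction:
Step 1: Merge F(1) + E(7) = 8
Step 2: Merge (F+E)(8) + H(9) = 17
Read each symbol's code off the tree from the root (left child = 0, right child = 1).

Codes:
  H: 1 (length 1)
  E: 01 (length 2)
  F: 00 (length 2)
Average code length: 25/17 = 1.4706 bits/symbol


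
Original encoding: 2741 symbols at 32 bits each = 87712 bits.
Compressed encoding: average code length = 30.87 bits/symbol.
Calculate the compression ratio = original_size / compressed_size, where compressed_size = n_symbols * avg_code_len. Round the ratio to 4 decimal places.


original_size = n_symbols * orig_bits = 2741 * 32 = 87712 bits
compressed_size = n_symbols * avg_code_len = 2741 * 30.87 = 84614.67 bits
ratio = original_size / compressed_size = 87712 / 84614.67 = 1.0366

Compression ratio = 1.0366


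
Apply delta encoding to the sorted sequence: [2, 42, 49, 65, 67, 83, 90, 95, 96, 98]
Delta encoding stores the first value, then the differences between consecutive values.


First value: 2
Deltas:
  42 - 2 = 40
  49 - 42 = 7
  65 - 49 = 16
  67 - 65 = 2
  83 - 67 = 16
  90 - 83 = 7
  95 - 90 = 5
  96 - 95 = 1
  98 - 96 = 2


Delta encoded: [2, 40, 7, 16, 2, 16, 7, 5, 1, 2]


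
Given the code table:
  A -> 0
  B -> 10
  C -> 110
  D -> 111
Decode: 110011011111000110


Decoding:
110 -> C
0 -> A
110 -> C
111 -> D
110 -> C
0 -> A
0 -> A
110 -> C


Result: CACDCAAC


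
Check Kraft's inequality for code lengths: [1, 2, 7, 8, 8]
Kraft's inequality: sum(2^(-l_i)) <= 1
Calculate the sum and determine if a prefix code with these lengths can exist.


Sum = 2^(-1) + 2^(-2) + 2^(-7) + 2^(-8) + 2^(-8)
    = 0.5 + 0.25 + 0.0078125 + 0.00390625 + 0.00390625
    = 196/256 = 0.765625
Since 0.765625 <= 1, Kraft's inequality IS satisfied.
A prefix code with these lengths CAN exist.

Kraft sum = 0.765625. Satisfied.


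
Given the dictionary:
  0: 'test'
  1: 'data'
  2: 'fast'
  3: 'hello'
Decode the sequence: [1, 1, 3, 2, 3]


Look up each index in the dictionary:
  1 -> 'data'
  1 -> 'data'
  3 -> 'hello'
  2 -> 'fast'
  3 -> 'hello'

Decoded: "data data hello fast hello"


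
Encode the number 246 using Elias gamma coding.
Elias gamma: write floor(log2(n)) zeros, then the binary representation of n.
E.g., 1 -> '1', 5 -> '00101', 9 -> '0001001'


num_bits = floor(log2(246)) + 1 = 8
leading_zeros = num_bits - 1 = 7
binary(246) = 11110110

Elias gamma(246) = '0000000' + '11110110' = 000000011110110 (15 bits)


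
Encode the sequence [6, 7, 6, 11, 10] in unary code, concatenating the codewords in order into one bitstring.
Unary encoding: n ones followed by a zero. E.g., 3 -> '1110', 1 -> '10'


Encode each number as n ones followed by a terminating 0:
  6 -> 1111110 (7 bits)
  7 -> 11111110 (8 bits)
  6 -> 1111110 (7 bits)
  11 -> 111111111110 (12 bits)
  10 -> 11111111110 (11 bits)
Total length = 7 + 8 + 7 + 12 + 11 = 45 bits.

Unary([6, 7, 6, 11, 10]) = 111111011111110111111011111111111011111111110 (45 bits)


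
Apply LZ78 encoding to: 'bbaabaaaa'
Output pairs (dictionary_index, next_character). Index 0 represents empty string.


LZ78 encoding steps:
Dictionary: {0: ''}
Step 1: w='' (idx 0), next='b' -> output (0, 'b'), add 'b' as idx 1
Step 2: w='b' (idx 1), next='a' -> output (1, 'a'), add 'ba' as idx 2
Step 3: w='' (idx 0), next='a' -> output (0, 'a'), add 'a' as idx 3
Step 4: w='ba' (idx 2), next='a' -> output (2, 'a'), add 'baa' as idx 4
Step 5: w='a' (idx 3), next='a' -> output (3, 'a'), add 'aa' as idx 5


Encoded: [(0, 'b'), (1, 'a'), (0, 'a'), (2, 'a'), (3, 'a')]


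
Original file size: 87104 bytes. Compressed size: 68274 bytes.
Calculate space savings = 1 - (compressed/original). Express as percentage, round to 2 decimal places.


ratio = compressed/original = 68274/87104 = 0.783822
savings = 1 - ratio = 1 - 0.783822 = 0.216178
as a percentage: 0.216178 * 100 = 21.62%

Space savings = 1 - 68274/87104 = 21.62%


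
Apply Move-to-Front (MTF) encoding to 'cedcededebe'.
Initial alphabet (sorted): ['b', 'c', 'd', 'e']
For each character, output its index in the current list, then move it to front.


MTF encoding:
'c': index 1 in ['b', 'c', 'd', 'e'] -> ['c', 'b', 'd', 'e']
'e': index 3 in ['c', 'b', 'd', 'e'] -> ['e', 'c', 'b', 'd']
'd': index 3 in ['e', 'c', 'b', 'd'] -> ['d', 'e', 'c', 'b']
'c': index 2 in ['d', 'e', 'c', 'b'] -> ['c', 'd', 'e', 'b']
'e': index 2 in ['c', 'd', 'e', 'b'] -> ['e', 'c', 'd', 'b']
'd': index 2 in ['e', 'c', 'd', 'b'] -> ['d', 'e', 'c', 'b']
'e': index 1 in ['d', 'e', 'c', 'b'] -> ['e', 'd', 'c', 'b']
'd': index 1 in ['e', 'd', 'c', 'b'] -> ['d', 'e', 'c', 'b']
'e': index 1 in ['d', 'e', 'c', 'b'] -> ['e', 'd', 'c', 'b']
'b': index 3 in ['e', 'd', 'c', 'b'] -> ['b', 'e', 'd', 'c']
'e': index 1 in ['b', 'e', 'd', 'c'] -> ['e', 'b', 'd', 'c']


Output: [1, 3, 3, 2, 2, 2, 1, 1, 1, 3, 1]


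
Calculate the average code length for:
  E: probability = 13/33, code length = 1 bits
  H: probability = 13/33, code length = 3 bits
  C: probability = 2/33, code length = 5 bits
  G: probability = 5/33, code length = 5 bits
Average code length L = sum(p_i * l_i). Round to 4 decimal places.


Weighted contributions p_i * l_i:
  E: (13/33) * 1 = 13/33
  H: (13/33) * 3 = 39/33
  C: (2/33) * 5 = 10/33
  G: (5/33) * 5 = 25/33
Sum = (13 + 39 + 10 + 25)/33 = 87/33

L = 87/33 = 2.6364 bits/symbol


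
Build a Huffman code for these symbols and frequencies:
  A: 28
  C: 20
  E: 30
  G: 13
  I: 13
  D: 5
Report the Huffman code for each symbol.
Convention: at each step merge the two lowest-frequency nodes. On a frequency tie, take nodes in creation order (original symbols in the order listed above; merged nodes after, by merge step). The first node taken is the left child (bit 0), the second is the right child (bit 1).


Huffman tree construction:
Step 1: Merge D(5) + G(13) = 18
Step 2: Merge I(13) + (D+G)(18) = 31
Step 3: Merge C(20) + A(28) = 48
Step 4: Merge E(30) + (I+(D+G))(31) = 61
Step 5: Merge (C+A)(48) + (E+(I+(D+G)))(61) = 109
Read each symbol's code off the tree from the root (left child = 0, right child = 1).

Codes:
  A: 01 (length 2)
  C: 00 (length 2)
  E: 10 (length 2)
  G: 1111 (length 4)
  I: 110 (length 3)
  D: 1110 (length 4)
Average code length: 267/109 = 2.4495 bits/symbol


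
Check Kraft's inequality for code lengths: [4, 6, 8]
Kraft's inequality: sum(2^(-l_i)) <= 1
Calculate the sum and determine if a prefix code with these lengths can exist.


Sum = 2^(-4) + 2^(-6) + 2^(-8)
    = 0.0625 + 0.015625 + 0.00390625
    = 21/256 = 0.08203125
Since 0.08203125 <= 1, Kraft's inequality IS satisfied.
A prefix code with these lengths CAN exist.

Kraft sum = 0.08203125. Satisfied.


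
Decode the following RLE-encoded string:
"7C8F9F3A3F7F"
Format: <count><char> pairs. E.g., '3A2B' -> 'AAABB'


Expanding each <count><char> pair:
  7C -> 'CCCCCCC'
  8F -> 'FFFFFFFF'
  9F -> 'FFFFFFFFF'
  3A -> 'AAA'
  3F -> 'FFF'
  7F -> 'FFFFFFF'

Decoded = CCCCCCCFFFFFFFFFFFFFFFFFAAAFFFFFFFFFF


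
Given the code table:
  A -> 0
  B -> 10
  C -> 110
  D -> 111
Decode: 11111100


Decoding:
111 -> D
111 -> D
0 -> A
0 -> A


Result: DDAA


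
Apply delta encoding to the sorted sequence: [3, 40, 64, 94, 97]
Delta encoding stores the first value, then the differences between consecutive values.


First value: 3
Deltas:
  40 - 3 = 37
  64 - 40 = 24
  94 - 64 = 30
  97 - 94 = 3


Delta encoded: [3, 37, 24, 30, 3]


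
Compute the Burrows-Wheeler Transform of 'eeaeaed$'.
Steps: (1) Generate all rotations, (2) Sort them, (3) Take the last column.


Rotations (sorted):
  0: $eeaeaed -> last char: d
  1: aeaed$ee -> last char: e
  2: aed$eeae -> last char: e
  3: d$eeaeae -> last char: e
  4: eaeaed$e -> last char: e
  5: eaed$eea -> last char: a
  6: ed$eeaea -> last char: a
  7: eeaeaed$ -> last char: $


BWT = deeeeaa$


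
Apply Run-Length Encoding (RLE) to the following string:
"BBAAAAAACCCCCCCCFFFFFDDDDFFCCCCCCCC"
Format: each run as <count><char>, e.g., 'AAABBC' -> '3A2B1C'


Scanning runs left to right:
  i=0: run of 'B' x 2 -> '2B'
  i=2: run of 'A' x 6 -> '6A'
  i=8: run of 'C' x 8 -> '8C'
  i=16: run of 'F' x 5 -> '5F'
  i=21: run of 'D' x 4 -> '4D'
  i=25: run of 'F' x 2 -> '2F'
  i=27: run of 'C' x 8 -> '8C'

RLE = 2B6A8C5F4D2F8C


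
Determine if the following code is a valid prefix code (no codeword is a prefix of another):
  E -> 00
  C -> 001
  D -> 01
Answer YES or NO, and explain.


Checking each pair (does one codeword prefix another?):
  E='00' vs C='001': prefix -- VIOLATION

NO -- this is NOT a valid prefix code. E (00) is a prefix of C (001).


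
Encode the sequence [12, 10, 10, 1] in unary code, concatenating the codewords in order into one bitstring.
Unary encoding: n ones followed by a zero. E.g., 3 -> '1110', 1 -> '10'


Encode each number as n ones followed by a terminating 0:
  12 -> 1111111111110 (13 bits)
  10 -> 11111111110 (11 bits)
  10 -> 11111111110 (11 bits)
  1 -> 10 (2 bits)
Total length = 13 + 11 + 11 + 2 = 37 bits.

Unary([12, 10, 10, 1]) = 1111111111110111111111101111111111010 (37 bits)


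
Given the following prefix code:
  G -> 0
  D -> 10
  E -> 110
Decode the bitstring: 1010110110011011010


Decoding step by step:
Bits 10 -> D
Bits 10 -> D
Bits 110 -> E
Bits 110 -> E
Bits 0 -> G
Bits 110 -> E
Bits 110 -> E
Bits 10 -> D


Decoded message: DDEEGEED


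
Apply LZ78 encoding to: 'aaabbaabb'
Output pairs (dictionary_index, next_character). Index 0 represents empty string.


LZ78 encoding steps:
Dictionary: {0: ''}
Step 1: w='' (idx 0), next='a' -> output (0, 'a'), add 'a' as idx 1
Step 2: w='a' (idx 1), next='a' -> output (1, 'a'), add 'aa' as idx 2
Step 3: w='' (idx 0), next='b' -> output (0, 'b'), add 'b' as idx 3
Step 4: w='b' (idx 3), next='a' -> output (3, 'a'), add 'ba' as idx 4
Step 5: w='a' (idx 1), next='b' -> output (1, 'b'), add 'ab' as idx 5
Step 6: w='b' (idx 3), end of input -> output (3, '')


Encoded: [(0, 'a'), (1, 'a'), (0, 'b'), (3, 'a'), (1, 'b'), (3, '')]


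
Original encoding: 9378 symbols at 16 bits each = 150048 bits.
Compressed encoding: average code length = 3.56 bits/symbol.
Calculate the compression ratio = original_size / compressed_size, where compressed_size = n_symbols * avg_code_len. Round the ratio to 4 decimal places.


original_size = n_symbols * orig_bits = 9378 * 16 = 150048 bits
compressed_size = n_symbols * avg_code_len = 9378 * 3.56 = 33385.68 bits
ratio = original_size / compressed_size = 150048 / 33385.68 = 4.4944

Compression ratio = 4.4944


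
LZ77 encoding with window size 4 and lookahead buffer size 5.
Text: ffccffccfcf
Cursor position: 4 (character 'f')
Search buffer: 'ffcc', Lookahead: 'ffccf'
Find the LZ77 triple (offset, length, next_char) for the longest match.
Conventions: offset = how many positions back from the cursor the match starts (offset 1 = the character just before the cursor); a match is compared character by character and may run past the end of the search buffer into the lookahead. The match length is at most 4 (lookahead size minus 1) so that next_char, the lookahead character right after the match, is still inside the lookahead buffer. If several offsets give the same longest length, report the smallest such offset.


Try each offset into the search buffer:
  offset=1 (pos 3, char 'c'): match length 0
  offset=2 (pos 2, char 'c'): match length 0
  offset=3 (pos 1, char 'f'): match length 1
  offset=4 (pos 0, char 'f'): match length 4
Longest match has length 4 at offset 4.
next_char = character at position 4 + 4 = 8 -> 'f'

Best match: offset=4, length=4 (matching 'ffcc' starting at position 0)
LZ77 triple: (4, 4, 'f')


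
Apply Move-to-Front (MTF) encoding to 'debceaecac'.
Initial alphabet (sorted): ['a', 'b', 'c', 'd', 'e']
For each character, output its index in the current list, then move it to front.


MTF encoding:
'd': index 3 in ['a', 'b', 'c', 'd', 'e'] -> ['d', 'a', 'b', 'c', 'e']
'e': index 4 in ['d', 'a', 'b', 'c', 'e'] -> ['e', 'd', 'a', 'b', 'c']
'b': index 3 in ['e', 'd', 'a', 'b', 'c'] -> ['b', 'e', 'd', 'a', 'c']
'c': index 4 in ['b', 'e', 'd', 'a', 'c'] -> ['c', 'b', 'e', 'd', 'a']
'e': index 2 in ['c', 'b', 'e', 'd', 'a'] -> ['e', 'c', 'b', 'd', 'a']
'a': index 4 in ['e', 'c', 'b', 'd', 'a'] -> ['a', 'e', 'c', 'b', 'd']
'e': index 1 in ['a', 'e', 'c', 'b', 'd'] -> ['e', 'a', 'c', 'b', 'd']
'c': index 2 in ['e', 'a', 'c', 'b', 'd'] -> ['c', 'e', 'a', 'b', 'd']
'a': index 2 in ['c', 'e', 'a', 'b', 'd'] -> ['a', 'c', 'e', 'b', 'd']
'c': index 1 in ['a', 'c', 'e', 'b', 'd'] -> ['c', 'a', 'e', 'b', 'd']


Output: [3, 4, 3, 4, 2, 4, 1, 2, 2, 1]


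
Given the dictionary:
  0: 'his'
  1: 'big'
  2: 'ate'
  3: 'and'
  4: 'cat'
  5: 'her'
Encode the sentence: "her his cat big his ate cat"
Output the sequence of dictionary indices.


Look up each word in the dictionary:
  'her' -> 5
  'his' -> 0
  'cat' -> 4
  'big' -> 1
  'his' -> 0
  'ate' -> 2
  'cat' -> 4

Encoded: [5, 0, 4, 1, 0, 2, 4]


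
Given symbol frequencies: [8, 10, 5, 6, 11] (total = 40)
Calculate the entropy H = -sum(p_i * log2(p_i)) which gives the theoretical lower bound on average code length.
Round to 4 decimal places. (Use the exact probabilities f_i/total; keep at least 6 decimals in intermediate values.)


Per-symbol terms -p_i * log2(p_i) with p_i = f_i/40:
  p = 8/40 = 0.200000: log2(p) = -2.321928, -p*log2(p) = 0.464386
  p = 10/40 = 0.250000: log2(p) = -2.000000, -p*log2(p) = 0.500000
  p = 5/40 = 0.125000: log2(p) = -3.000000, -p*log2(p) = 0.375000
  p = 6/40 = 0.150000: log2(p) = -2.736966, -p*log2(p) = 0.410545
  p = 11/40 = 0.275000: log2(p) = -1.862496, -p*log2(p) = 0.512187
H = 0.464386 + 0.500000 + 0.375000 + 0.410545 + 0.512187 = 2.262118

H = 2.2621 bits/symbol


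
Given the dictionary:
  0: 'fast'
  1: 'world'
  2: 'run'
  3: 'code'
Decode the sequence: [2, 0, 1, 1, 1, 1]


Look up each index in the dictionary:
  2 -> 'run'
  0 -> 'fast'
  1 -> 'world'
  1 -> 'world'
  1 -> 'world'
  1 -> 'world'

Decoded: "run fast world world world world"


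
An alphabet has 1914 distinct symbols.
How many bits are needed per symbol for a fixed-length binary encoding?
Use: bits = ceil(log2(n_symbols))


log2(1914) = 10.9024
Bracket: 2^10 = 1024 < 1914 <= 2^11 = 2048
So ceil(log2(1914)) = 11

bits = ceil(log2(1914)) = ceil(10.9024) = 11 bits


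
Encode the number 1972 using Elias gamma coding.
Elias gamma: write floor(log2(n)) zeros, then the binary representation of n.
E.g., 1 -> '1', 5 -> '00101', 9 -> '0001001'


num_bits = floor(log2(1972)) + 1 = 11
leading_zeros = num_bits - 1 = 10
binary(1972) = 11110110100

Elias gamma(1972) = '0000000000' + '11110110100' = 000000000011110110100 (21 bits)


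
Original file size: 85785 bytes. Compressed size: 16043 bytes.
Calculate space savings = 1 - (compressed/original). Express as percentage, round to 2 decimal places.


ratio = compressed/original = 16043/85785 = 0.187014
savings = 1 - ratio = 1 - 0.187014 = 0.812986
as a percentage: 0.812986 * 100 = 81.3%

Space savings = 1 - 16043/85785 = 81.3%


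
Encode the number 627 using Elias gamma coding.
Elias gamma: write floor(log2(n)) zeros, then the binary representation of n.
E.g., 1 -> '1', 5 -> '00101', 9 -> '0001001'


num_bits = floor(log2(627)) + 1 = 10
leading_zeros = num_bits - 1 = 9
binary(627) = 1001110011

Elias gamma(627) = '000000000' + '1001110011' = 0000000001001110011 (19 bits)


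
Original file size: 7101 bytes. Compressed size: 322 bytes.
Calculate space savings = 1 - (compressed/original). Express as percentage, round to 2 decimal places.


ratio = compressed/original = 322/7101 = 0.045346
savings = 1 - ratio = 1 - 0.045346 = 0.954654
as a percentage: 0.954654 * 100 = 95.47%

Space savings = 1 - 322/7101 = 95.47%


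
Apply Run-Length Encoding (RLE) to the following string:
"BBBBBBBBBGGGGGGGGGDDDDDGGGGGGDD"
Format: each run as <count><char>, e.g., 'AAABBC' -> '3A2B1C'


Scanning runs left to right:
  i=0: run of 'B' x 9 -> '9B'
  i=9: run of 'G' x 9 -> '9G'
  i=18: run of 'D' x 5 -> '5D'
  i=23: run of 'G' x 6 -> '6G'
  i=29: run of 'D' x 2 -> '2D'

RLE = 9B9G5D6G2D


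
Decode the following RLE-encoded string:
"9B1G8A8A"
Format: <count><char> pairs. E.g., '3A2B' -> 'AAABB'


Expanding each <count><char> pair:
  9B -> 'BBBBBBBBB'
  1G -> 'G'
  8A -> 'AAAAAAAA'
  8A -> 'AAAAAAAA'

Decoded = BBBBBBBBBGAAAAAAAAAAAAAAAA


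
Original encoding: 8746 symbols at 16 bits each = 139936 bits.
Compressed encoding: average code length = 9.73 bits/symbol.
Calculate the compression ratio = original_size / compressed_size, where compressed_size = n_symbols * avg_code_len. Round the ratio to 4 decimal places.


original_size = n_symbols * orig_bits = 8746 * 16 = 139936 bits
compressed_size = n_symbols * avg_code_len = 8746 * 9.73 = 85098.58 bits
ratio = original_size / compressed_size = 139936 / 85098.58 = 1.6444

Compression ratio = 1.6444


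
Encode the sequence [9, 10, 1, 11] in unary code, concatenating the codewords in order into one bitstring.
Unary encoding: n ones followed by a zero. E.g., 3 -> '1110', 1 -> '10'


Encode each number as n ones followed by a terminating 0:
  9 -> 1111111110 (10 bits)
  10 -> 11111111110 (11 bits)
  1 -> 10 (2 bits)
  11 -> 111111111110 (12 bits)
Total length = 10 + 11 + 2 + 12 = 35 bits.

Unary([9, 10, 1, 11]) = 11111111101111111111010111111111110 (35 bits)


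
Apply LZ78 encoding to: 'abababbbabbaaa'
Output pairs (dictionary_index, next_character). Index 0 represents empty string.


LZ78 encoding steps:
Dictionary: {0: ''}
Step 1: w='' (idx 0), next='a' -> output (0, 'a'), add 'a' as idx 1
Step 2: w='' (idx 0), next='b' -> output (0, 'b'), add 'b' as idx 2
Step 3: w='a' (idx 1), next='b' -> output (1, 'b'), add 'ab' as idx 3
Step 4: w='ab' (idx 3), next='b' -> output (3, 'b'), add 'abb' as idx 4
Step 5: w='b' (idx 2), next='a' -> output (2, 'a'), add 'ba' as idx 5
Step 6: w='b' (idx 2), next='b' -> output (2, 'b'), add 'bb' as idx 6
Step 7: w='a' (idx 1), next='a' -> output (1, 'a'), add 'aa' as idx 7
Step 8: w='a' (idx 1), end of input -> output (1, '')


Encoded: [(0, 'a'), (0, 'b'), (1, 'b'), (3, 'b'), (2, 'a'), (2, 'b'), (1, 'a'), (1, '')]


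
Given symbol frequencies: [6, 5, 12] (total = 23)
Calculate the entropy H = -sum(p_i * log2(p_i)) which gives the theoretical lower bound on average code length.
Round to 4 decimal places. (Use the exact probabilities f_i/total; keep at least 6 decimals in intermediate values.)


Per-symbol terms -p_i * log2(p_i) with p_i = f_i/23:
  p = 6/23 = 0.260870: log2(p) = -1.938599, -p*log2(p) = 0.505722
  p = 5/23 = 0.217391: log2(p) = -2.201634, -p*log2(p) = 0.478616
  p = 12/23 = 0.521739: log2(p) = -0.938599, -p*log2(p) = 0.489704
H = 0.505722 + 0.478616 + 0.489704 = 1.474042

H = 1.474 bits/symbol


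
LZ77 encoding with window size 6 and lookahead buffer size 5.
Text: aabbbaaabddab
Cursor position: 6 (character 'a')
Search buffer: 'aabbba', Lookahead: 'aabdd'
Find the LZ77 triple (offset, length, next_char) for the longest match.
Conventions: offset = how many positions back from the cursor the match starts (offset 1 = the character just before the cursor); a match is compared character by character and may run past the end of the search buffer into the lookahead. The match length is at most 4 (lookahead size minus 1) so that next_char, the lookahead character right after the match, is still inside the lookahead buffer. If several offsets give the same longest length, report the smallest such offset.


Try each offset into the search buffer:
  offset=1 (pos 5, char 'a'): match length 2
  offset=2 (pos 4, char 'b'): match length 0
  offset=3 (pos 3, char 'b'): match length 0
  offset=4 (pos 2, char 'b'): match length 0
  offset=5 (pos 1, char 'a'): match length 1
  offset=6 (pos 0, char 'a'): match length 3
Longest match has length 3 at offset 6.
next_char = character at position 6 + 3 = 9 -> 'd'

Best match: offset=6, length=3 (matching 'aab' starting at position 0)
LZ77 triple: (6, 3, 'd')


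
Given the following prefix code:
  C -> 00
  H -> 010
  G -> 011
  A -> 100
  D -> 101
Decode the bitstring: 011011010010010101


Decoding step by step:
Bits 011 -> G
Bits 011 -> G
Bits 010 -> H
Bits 010 -> H
Bits 010 -> H
Bits 101 -> D


Decoded message: GGHHHD


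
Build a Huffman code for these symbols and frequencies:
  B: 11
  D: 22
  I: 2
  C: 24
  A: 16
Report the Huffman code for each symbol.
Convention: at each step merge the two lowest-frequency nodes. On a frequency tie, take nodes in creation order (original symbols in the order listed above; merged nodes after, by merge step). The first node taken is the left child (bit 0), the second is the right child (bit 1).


Huffman tree construction:
Step 1: Merge I(2) + B(11) = 13
Step 2: Merge (I+B)(13) + A(16) = 29
Step 3: Merge D(22) + C(24) = 46
Step 4: Merge ((I+B)+A)(29) + (D+C)(46) = 75
Read each symbol's code off the tree from the root (left child = 0, right child = 1).

Codes:
  B: 001 (length 3)
  D: 10 (length 2)
  I: 000 (length 3)
  C: 11 (length 2)
  A: 01 (length 2)
Average code length: 163/75 = 2.1733 bits/symbol


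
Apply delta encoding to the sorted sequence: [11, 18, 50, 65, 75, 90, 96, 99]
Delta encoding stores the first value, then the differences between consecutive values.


First value: 11
Deltas:
  18 - 11 = 7
  50 - 18 = 32
  65 - 50 = 15
  75 - 65 = 10
  90 - 75 = 15
  96 - 90 = 6
  99 - 96 = 3


Delta encoded: [11, 7, 32, 15, 10, 15, 6, 3]


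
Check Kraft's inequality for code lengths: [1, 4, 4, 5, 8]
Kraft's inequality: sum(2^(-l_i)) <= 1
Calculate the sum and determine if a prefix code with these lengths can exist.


Sum = 2^(-1) + 2^(-4) + 2^(-4) + 2^(-5) + 2^(-8)
    = 0.5 + 0.0625 + 0.0625 + 0.03125 + 0.00390625
    = 169/256 = 0.66015625
Since 0.66015625 <= 1, Kraft's inequality IS satisfied.
A prefix code with these lengths CAN exist.

Kraft sum = 0.66015625. Satisfied.


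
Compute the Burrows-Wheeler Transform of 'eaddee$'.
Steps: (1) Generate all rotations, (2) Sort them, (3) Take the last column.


Rotations (sorted):
  0: $eaddee -> last char: e
  1: addee$e -> last char: e
  2: ddee$ea -> last char: a
  3: dee$ead -> last char: d
  4: e$eadde -> last char: e
  5: eaddee$ -> last char: $
  6: ee$eadd -> last char: d


BWT = eeade$d


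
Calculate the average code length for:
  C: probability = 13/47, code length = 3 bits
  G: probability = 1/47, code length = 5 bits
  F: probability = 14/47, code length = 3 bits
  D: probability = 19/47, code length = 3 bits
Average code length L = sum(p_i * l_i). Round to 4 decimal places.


Weighted contributions p_i * l_i:
  C: (13/47) * 3 = 39/47
  G: (1/47) * 5 = 5/47
  F: (14/47) * 3 = 42/47
  D: (19/47) * 3 = 57/47
Sum = (39 + 5 + 42 + 57)/47 = 143/47

L = 143/47 = 3.0426 bits/symbol


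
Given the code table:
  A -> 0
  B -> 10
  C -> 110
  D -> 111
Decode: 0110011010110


Decoding:
0 -> A
110 -> C
0 -> A
110 -> C
10 -> B
110 -> C


Result: ACACBC


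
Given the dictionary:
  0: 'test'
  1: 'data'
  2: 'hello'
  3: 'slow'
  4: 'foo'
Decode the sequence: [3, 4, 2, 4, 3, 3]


Look up each index in the dictionary:
  3 -> 'slow'
  4 -> 'foo'
  2 -> 'hello'
  4 -> 'foo'
  3 -> 'slow'
  3 -> 'slow'

Decoded: "slow foo hello foo slow slow"


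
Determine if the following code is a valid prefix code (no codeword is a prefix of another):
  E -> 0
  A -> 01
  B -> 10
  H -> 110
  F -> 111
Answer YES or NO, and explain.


Checking each pair (does one codeword prefix another?):
  E='0' vs A='01': prefix -- VIOLATION

NO -- this is NOT a valid prefix code. E (0) is a prefix of A (01).


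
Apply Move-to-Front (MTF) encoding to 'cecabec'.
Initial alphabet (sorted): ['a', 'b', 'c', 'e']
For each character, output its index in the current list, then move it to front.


MTF encoding:
'c': index 2 in ['a', 'b', 'c', 'e'] -> ['c', 'a', 'b', 'e']
'e': index 3 in ['c', 'a', 'b', 'e'] -> ['e', 'c', 'a', 'b']
'c': index 1 in ['e', 'c', 'a', 'b'] -> ['c', 'e', 'a', 'b']
'a': index 2 in ['c', 'e', 'a', 'b'] -> ['a', 'c', 'e', 'b']
'b': index 3 in ['a', 'c', 'e', 'b'] -> ['b', 'a', 'c', 'e']
'e': index 3 in ['b', 'a', 'c', 'e'] -> ['e', 'b', 'a', 'c']
'c': index 3 in ['e', 'b', 'a', 'c'] -> ['c', 'e', 'b', 'a']


Output: [2, 3, 1, 2, 3, 3, 3]


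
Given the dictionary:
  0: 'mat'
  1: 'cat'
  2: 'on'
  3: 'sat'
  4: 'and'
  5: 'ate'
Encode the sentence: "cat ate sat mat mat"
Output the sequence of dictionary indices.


Look up each word in the dictionary:
  'cat' -> 1
  'ate' -> 5
  'sat' -> 3
  'mat' -> 0
  'mat' -> 0

Encoded: [1, 5, 3, 0, 0]


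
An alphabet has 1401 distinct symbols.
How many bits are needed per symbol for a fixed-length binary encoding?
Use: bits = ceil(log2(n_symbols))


log2(1401) = 10.4522
Bracket: 2^10 = 1024 < 1401 <= 2^11 = 2048
So ceil(log2(1401)) = 11

bits = ceil(log2(1401)) = ceil(10.4522) = 11 bits


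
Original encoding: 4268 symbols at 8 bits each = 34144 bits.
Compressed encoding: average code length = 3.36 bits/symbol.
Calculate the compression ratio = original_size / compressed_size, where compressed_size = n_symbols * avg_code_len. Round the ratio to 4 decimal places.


original_size = n_symbols * orig_bits = 4268 * 8 = 34144 bits
compressed_size = n_symbols * avg_code_len = 4268 * 3.36 = 14340.48 bits
ratio = original_size / compressed_size = 34144 / 14340.48 = 2.381

Compression ratio = 2.381


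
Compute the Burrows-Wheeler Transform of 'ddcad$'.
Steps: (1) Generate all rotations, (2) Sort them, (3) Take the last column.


Rotations (sorted):
  0: $ddcad -> last char: d
  1: ad$ddc -> last char: c
  2: cad$dd -> last char: d
  3: d$ddca -> last char: a
  4: dcad$d -> last char: d
  5: ddcad$ -> last char: $


BWT = dcdad$


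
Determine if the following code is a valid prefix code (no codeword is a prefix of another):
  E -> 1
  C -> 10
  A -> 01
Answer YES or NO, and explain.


Checking each pair (does one codeword prefix another?):
  E='1' vs C='10': prefix -- VIOLATION

NO -- this is NOT a valid prefix code. E (1) is a prefix of C (10).


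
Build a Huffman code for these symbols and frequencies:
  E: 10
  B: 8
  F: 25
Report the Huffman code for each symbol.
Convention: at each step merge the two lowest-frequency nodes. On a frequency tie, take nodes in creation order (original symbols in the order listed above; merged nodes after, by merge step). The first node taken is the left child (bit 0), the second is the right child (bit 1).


Huffman tree construction:
Step 1: Merge B(8) + E(10) = 18
Step 2: Merge (B+E)(18) + F(25) = 43
Read each symbol's code off the tree from the root (left child = 0, right child = 1).

Codes:
  E: 01 (length 2)
  B: 00 (length 2)
  F: 1 (length 1)
Average code length: 61/43 = 1.4186 bits/symbol


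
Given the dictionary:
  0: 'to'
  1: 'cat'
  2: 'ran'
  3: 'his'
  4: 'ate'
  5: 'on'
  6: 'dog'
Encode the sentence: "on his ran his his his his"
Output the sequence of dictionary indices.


Look up each word in the dictionary:
  'on' -> 5
  'his' -> 3
  'ran' -> 2
  'his' -> 3
  'his' -> 3
  'his' -> 3
  'his' -> 3

Encoded: [5, 3, 2, 3, 3, 3, 3]


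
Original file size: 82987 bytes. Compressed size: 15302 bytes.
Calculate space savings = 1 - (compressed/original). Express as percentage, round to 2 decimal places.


ratio = compressed/original = 15302/82987 = 0.18439
savings = 1 - ratio = 1 - 0.18439 = 0.81561
as a percentage: 0.81561 * 100 = 81.56%

Space savings = 1 - 15302/82987 = 81.56%


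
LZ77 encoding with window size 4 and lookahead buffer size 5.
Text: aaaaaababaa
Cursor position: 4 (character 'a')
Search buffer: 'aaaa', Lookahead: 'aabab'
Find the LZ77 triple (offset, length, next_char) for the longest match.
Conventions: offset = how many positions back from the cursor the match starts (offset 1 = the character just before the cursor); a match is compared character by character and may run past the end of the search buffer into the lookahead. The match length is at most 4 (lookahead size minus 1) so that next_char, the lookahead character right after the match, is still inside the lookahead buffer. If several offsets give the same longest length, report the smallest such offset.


Try each offset into the search buffer:
  offset=1 (pos 3, char 'a'): match length 2
  offset=2 (pos 2, char 'a'): match length 2
  offset=3 (pos 1, char 'a'): match length 2
  offset=4 (pos 0, char 'a'): match length 2
Longest match has length 2, found at offsets 1, 2, 3, 4; take the smallest, offset 1.
next_char = character at position 4 + 2 = 6 -> 'b'

Best match: offset=1, length=2 (matching 'aa' starting at position 3)
LZ77 triple: (1, 2, 'b')


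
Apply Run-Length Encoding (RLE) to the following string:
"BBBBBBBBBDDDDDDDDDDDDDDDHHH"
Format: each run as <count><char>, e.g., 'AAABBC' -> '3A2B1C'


Scanning runs left to right:
  i=0: run of 'B' x 9 -> '9B'
  i=9: run of 'D' x 15 -> '15D'
  i=24: run of 'H' x 3 -> '3H'

RLE = 9B15D3H


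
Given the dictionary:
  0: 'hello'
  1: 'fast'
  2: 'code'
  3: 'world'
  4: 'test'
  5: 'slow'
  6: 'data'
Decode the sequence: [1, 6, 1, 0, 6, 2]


Look up each index in the dictionary:
  1 -> 'fast'
  6 -> 'data'
  1 -> 'fast'
  0 -> 'hello'
  6 -> 'data'
  2 -> 'code'

Decoded: "fast data fast hello data code"


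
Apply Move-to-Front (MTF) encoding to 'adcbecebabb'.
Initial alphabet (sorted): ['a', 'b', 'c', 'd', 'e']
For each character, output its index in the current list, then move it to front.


MTF encoding:
'a': index 0 in ['a', 'b', 'c', 'd', 'e'] -> ['a', 'b', 'c', 'd', 'e']
'd': index 3 in ['a', 'b', 'c', 'd', 'e'] -> ['d', 'a', 'b', 'c', 'e']
'c': index 3 in ['d', 'a', 'b', 'c', 'e'] -> ['c', 'd', 'a', 'b', 'e']
'b': index 3 in ['c', 'd', 'a', 'b', 'e'] -> ['b', 'c', 'd', 'a', 'e']
'e': index 4 in ['b', 'c', 'd', 'a', 'e'] -> ['e', 'b', 'c', 'd', 'a']
'c': index 2 in ['e', 'b', 'c', 'd', 'a'] -> ['c', 'e', 'b', 'd', 'a']
'e': index 1 in ['c', 'e', 'b', 'd', 'a'] -> ['e', 'c', 'b', 'd', 'a']
'b': index 2 in ['e', 'c', 'b', 'd', 'a'] -> ['b', 'e', 'c', 'd', 'a']
'a': index 4 in ['b', 'e', 'c', 'd', 'a'] -> ['a', 'b', 'e', 'c', 'd']
'b': index 1 in ['a', 'b', 'e', 'c', 'd'] -> ['b', 'a', 'e', 'c', 'd']
'b': index 0 in ['b', 'a', 'e', 'c', 'd'] -> ['b', 'a', 'e', 'c', 'd']


Output: [0, 3, 3, 3, 4, 2, 1, 2, 4, 1, 0]
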